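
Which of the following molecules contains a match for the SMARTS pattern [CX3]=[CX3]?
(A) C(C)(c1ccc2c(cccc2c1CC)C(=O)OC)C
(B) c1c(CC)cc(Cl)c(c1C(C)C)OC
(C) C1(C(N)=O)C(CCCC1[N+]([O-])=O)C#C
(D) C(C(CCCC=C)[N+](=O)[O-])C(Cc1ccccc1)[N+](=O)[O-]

[CX3]=[CX3] describes a non-aromatic C=C double bond between two sp2 carbons (an alkene).
(A) has an ethyl group (-CH2CH3) but its C-C bond is a single bond between CX4 carbons, not CX3=CX3.
(B) has an ethyl group (-CH2CH3) but its C-C bond is a single bond between CX4 carbons, not CX3=CX3.
(C) has an ethynyl group (-C#CH) but the C-C bond is a triple bond, not a double bond.
(D) contains a vinyl group (-CH=CH2), which satisfies every atom and bond constraint.
So the answer is (D).

D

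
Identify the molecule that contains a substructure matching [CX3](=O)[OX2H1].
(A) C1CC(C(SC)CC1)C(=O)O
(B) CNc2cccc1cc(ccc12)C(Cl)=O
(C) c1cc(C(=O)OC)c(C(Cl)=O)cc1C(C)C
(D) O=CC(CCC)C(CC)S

A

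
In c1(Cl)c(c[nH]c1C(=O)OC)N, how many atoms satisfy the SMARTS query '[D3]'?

The query [D3] means: atom with exactly three heavy-atom neighbours.
Check the 11 heavy atoms by environment: 1× n (aromatic, D2) → no; 3× c (aromatic, D3) → match; 1× c (aromatic, D2) → no; 1× N (D1) → no; 1× C (D3) → match; 1× O (D1) → no; 1× O (D2) → no; 1× C (D1) → no; 1× Cl (D1) → no.
Summing the matching environments: 3 + 1 = 4 matching atoms.

4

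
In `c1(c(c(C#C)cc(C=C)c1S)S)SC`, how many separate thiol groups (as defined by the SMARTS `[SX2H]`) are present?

[SX2H] is the SMARTS for a thiol: an aliphatic sulfur with two connections, one being H.
The molecule carries 2 separate instances of a thiol (-SH) meeting every constraint; each maps to a distinct set of atoms, giving 2 matches.

2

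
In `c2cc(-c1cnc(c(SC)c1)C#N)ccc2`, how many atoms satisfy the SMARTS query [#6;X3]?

Check the 16 heavy atoms by environment: 1× n (aromatic, X2) → no; 11× c (aromatic, X3) → match; 1× C (X2) → no; 1× N (X1) → no; 1× S (X2) → no; 1× C (X4) → no.
That gives 11 matching atoms.

11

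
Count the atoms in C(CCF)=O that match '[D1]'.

2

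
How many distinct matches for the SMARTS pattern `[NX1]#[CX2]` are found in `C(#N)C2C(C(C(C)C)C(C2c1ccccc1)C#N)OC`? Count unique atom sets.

[NX1]#[CX2] is the SMARTS for a nitrile: a nitrogen triple-bonded to a two-connected carbon.
The molecule carries 2 separate instances of a nitrile (-C#N) meeting every constraint; each maps to a distinct set of atoms, giving 2 matches.

2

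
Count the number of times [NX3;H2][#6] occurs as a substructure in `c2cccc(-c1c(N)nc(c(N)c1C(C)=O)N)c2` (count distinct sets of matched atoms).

3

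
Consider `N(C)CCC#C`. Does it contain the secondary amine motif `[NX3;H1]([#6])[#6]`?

The pattern [NX3;H1]([#6])[#6] describes a trivalent nitrogen with one H, bonded to two carbons — a secondary amine.
The molecule carries an N-methylamino group (-NHCH3), whose atoms satisfy every constraint of the query, so the pattern matches.

Yes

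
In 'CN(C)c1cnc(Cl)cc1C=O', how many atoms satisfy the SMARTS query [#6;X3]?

Check the 12 heavy atoms by environment: 1× n (aromatic, X2) → no; 5× c (aromatic, X3) → match; 1× Cl (X1) → no; 1× N (X3) → no; 2× C (X4) → no; 1× C (X3) → match; 1× O (X1) → no.
Summing the matching environments: 5 + 1 = 6 matching atoms.

6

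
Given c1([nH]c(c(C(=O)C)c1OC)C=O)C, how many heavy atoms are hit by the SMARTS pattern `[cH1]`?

0

Check the 13 heavy atoms by environment: 1× n (aromatic, H1) → no; 4× c (aromatic, H0) → no; 3× C (H3) → no; 3× O (H0) → no; 1× C (H1) → no; 1× C (H0) → no.
No environment satisfies the query, so 0 matching atoms.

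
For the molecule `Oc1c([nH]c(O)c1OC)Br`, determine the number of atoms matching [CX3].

0

The query [CX3] means: C with X3: aliphatic carbon with exactly 3 total connections.
Check the 10 heavy atoms by environment: 1× n (aromatic, X3) → no; 4× c (aromatic, X3) → no; 3× O (X2) → no; 1× C (X4) → no; 1× Br (X1) → no.
No environment satisfies the query, so 0 matching atoms.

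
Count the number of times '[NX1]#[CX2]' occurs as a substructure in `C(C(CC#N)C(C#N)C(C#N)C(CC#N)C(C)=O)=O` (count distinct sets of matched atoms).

4

[NX1]#[CX2] is the SMARTS for a nitrile: a nitrogen triple-bonded to a two-connected carbon.
The molecule carries 4 separate instances of a nitrile (-C#N) meeting every constraint; each maps to a distinct set of atoms, giving 4 matches.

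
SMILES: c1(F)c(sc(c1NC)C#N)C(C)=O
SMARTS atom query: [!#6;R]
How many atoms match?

Check the 13 heavy atoms by environment: 1× s (aromatic, in 5-ring) → match; 4× c (aromatic, in 5-ring) → no; 4× C (acyclic) → no; 2× N (acyclic) → no; 1× F (acyclic) → no; 1× O (acyclic) → no.
That gives 1 matching atom.

1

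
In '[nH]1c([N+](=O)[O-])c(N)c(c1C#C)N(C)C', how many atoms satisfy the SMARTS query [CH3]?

The query [CH3] means: aliphatic carbon with exactly three hydrogens.
Check the 14 heavy atoms by environment: 1× n (aromatic, H1) → no; 4× c (aromatic, H0) → no; 1× N (H0) → no; 2× C (H3) → match; 1× C (H0) → no; 1× C (H1) → no; 1× N (charge +1, H0) → no; 1× O (charge -1, H0) → no; 1× O (H0) → no; 1× N (H2) → no.
That gives 2 matching atoms.

2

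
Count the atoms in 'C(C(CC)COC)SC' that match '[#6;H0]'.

0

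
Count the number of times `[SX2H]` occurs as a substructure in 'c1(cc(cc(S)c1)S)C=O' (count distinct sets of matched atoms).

2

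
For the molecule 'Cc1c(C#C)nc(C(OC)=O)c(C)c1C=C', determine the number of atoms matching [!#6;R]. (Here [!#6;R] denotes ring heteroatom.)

1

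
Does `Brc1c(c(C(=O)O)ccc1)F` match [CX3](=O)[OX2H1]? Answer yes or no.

Yes

The pattern [CX3](=O)[OX2H1] describes an sp2 carbon double-bonded to O and single-bonded to an -OH oxygen — a carboxylic acid.
The molecule carries a carboxylic acid group (-C(=O)OH), whose atoms satisfy every constraint of the query, so the pattern matches.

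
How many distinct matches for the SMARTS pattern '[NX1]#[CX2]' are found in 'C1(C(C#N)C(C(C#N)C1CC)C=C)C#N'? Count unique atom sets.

3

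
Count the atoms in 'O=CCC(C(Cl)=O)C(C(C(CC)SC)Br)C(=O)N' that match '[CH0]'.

2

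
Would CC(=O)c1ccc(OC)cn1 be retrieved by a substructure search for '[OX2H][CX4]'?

No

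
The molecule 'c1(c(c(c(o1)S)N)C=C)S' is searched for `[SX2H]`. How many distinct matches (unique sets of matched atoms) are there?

2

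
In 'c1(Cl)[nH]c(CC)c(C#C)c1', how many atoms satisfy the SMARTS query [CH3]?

1

The query [CH3] means: aliphatic carbon with exactly three hydrogens.
Check the 10 heavy atoms by environment: 1× n (aromatic, H1) → no; 3× c (aromatic, H0) → no; 1× c (aromatic, H1) → no; 1× Cl (H0) → no; 1× C (H2) → no; 1× C (H3) → match; 1× C (H0) → no; 1× C (H1) → no.
That gives 1 matching atom.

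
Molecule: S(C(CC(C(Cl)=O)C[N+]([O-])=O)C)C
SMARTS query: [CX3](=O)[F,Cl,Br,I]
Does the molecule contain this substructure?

The pattern [CX3](=O)[F,Cl,Br,I] describes a carbonyl carbon bonded to a halogen — an acyl halide.
The molecule carries an acyl chloride (-C(=O)Cl), whose atoms satisfy every constraint of the query, so the pattern matches.

Yes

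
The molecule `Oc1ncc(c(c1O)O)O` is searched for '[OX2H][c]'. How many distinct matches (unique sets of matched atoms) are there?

[OX2H][c] is the SMARTS for a phenol: a hydroxyl oxygen attached to an aromatic carbon.
The molecule carries 4 separate instances of a hydroxyl group (-OH) meeting every constraint; each maps to a distinct set of atoms, giving 4 matches.

4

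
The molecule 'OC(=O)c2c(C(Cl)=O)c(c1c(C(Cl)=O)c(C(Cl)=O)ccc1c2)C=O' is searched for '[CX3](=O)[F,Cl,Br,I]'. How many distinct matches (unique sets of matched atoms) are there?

[CX3](=O)[F,Cl,Br,I] is the SMARTS for an acyl halide: a carbonyl carbon bonded to a halogen.
The molecule carries 3 separate instances of an acyl chloride (-C(=O)Cl) meeting every constraint; each maps to a distinct set of atoms, giving 3 matches.

3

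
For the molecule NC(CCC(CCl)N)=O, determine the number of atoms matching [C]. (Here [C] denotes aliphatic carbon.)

Check the 9 heavy atoms by environment: 5× C → match; 2× N → no; 1× O → no; 1× Cl → no.
That gives 5 matching atoms.

5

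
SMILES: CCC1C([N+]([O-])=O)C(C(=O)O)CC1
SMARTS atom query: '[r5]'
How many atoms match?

5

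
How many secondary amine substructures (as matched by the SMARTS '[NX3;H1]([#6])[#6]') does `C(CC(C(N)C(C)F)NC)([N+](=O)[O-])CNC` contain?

2

[NX3;H1]([#6])[#6] is the SMARTS for a secondary amine: a trivalent nitrogen with one H, bonded to two carbons.
The molecule carries 2 separate instances of an N-methylamino group (-NHCH3) meeting every constraint; each maps to a distinct set of atoms, giving 2 matches.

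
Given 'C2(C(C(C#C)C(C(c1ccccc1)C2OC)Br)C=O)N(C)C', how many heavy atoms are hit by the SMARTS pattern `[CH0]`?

1

Check the 22 heavy atoms by environment: 8× C (H1) → no; 2× O (H0) → no; 3× C (H3) → no; 1× c (aromatic, H0) → no; 5× c (aromatic, H1) → no; 1× N (H0) → no; 1× Br (H0) → no; 1× C (H0) → match.
That gives 1 matching atom.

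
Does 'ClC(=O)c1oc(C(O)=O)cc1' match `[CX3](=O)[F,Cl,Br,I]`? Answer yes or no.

Yes

The pattern [CX3](=O)[F,Cl,Br,I] describes a carbonyl carbon bonded to a halogen — an acyl halide.
The molecule carries an acyl chloride (-C(=O)Cl), whose atoms satisfy every constraint of the query, so the pattern matches.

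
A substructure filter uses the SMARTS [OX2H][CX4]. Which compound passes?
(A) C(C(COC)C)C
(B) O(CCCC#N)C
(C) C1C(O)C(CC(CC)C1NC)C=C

C

[OX2H][CX4] describes a hydroxyl oxygen bound to an sp3 (X4) carbon (an aliphatic alcohol).
(A) has a methoxy ether (-OCH3) but the oxygen has H0 (ether), not H1.
(B) has a methoxy ether (-OCH3) but the oxygen has H0 (ether), not H1.
(C) contains a hydroxyl group (-OH), which satisfies every atom and bond constraint.
So the answer is (C).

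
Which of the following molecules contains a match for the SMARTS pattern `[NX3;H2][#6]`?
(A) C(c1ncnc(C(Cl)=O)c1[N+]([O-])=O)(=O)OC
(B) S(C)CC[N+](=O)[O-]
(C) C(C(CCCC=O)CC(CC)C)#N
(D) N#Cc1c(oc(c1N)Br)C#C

[NX3;H2][#6] describes a trivalent nitrogen with two H attached to carbon (a primary amine).
(A) has a nitro group (-[N+](=O)[O-]) but the nitrogen is [N+] with no H, not NX3H2.
(B) has a nitro group (-[N+](=O)[O-]) but the nitrogen is [N+] with no H, not NX3H2.
(C) has a nitrile (-C#N) but the nitrogen is NX1 (triple-bonded), not NX3 with two H.
(D) contains a primary amino group (-NH2), which satisfies every atom and bond constraint.
So the answer is (D).

D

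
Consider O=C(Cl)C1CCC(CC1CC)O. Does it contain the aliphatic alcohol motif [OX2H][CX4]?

Yes

The pattern [OX2H][CX4] describes a hydroxyl oxygen bound to an sp3 (X4) carbon — an aliphatic alcohol.
The molecule carries a hydroxyl group (-OH), whose atoms satisfy every constraint of the query, so the pattern matches.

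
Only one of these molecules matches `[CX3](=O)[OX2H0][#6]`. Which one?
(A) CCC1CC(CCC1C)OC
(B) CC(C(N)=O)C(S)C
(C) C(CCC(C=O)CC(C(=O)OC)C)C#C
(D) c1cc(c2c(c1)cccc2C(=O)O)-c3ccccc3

C

[CX3](=O)[OX2H0][#6] describes a carbonyl carbon bonded to an oxygen that is itself bonded to carbon (no H on that O) (an ester).
(A) has a methoxy ether (-OCH3) but the ether oxygen is not adjacent to a C=O carbon.
(B) has a primary amide (-C(=O)NH2) but the carbonyl is bonded to N, not to an O-C linkage.
(C) contains a methyl-ester group (-C(=O)OCH3), which satisfies every atom and bond constraint.
(D) has a carboxylic acid group (-C(=O)OH) but the singly-bonded O carries H (OX2H1, not H0).
So the answer is (C).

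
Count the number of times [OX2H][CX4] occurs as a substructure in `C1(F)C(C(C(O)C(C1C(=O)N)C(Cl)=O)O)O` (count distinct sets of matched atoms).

3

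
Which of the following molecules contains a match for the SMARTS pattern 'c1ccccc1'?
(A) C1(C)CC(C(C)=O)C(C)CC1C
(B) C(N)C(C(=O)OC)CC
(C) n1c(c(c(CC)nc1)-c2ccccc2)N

C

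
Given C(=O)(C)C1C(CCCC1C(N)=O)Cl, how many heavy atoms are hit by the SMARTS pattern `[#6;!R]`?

The query [#6;!R] means: carbon not in any ring.
Check the 13 heavy atoms by environment: 6× C (in 6-ring) → no; 1× Cl (acyclic) → no; 3× C (acyclic) → match; 2× O (acyclic) → no; 1× N (acyclic) → no.
That gives 3 matching atoms.

3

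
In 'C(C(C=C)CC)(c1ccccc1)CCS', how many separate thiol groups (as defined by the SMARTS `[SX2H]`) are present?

[SX2H] is the SMARTS for a thiol: an aliphatic sulfur with two connections, one being H.
Exactly one fragment in the molecule meets all constraints, giving 1 match.

1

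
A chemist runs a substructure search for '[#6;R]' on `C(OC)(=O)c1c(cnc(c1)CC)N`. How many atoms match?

The query [#6;R] means: carbon that is part of a ring.
Check the 13 heavy atoms by environment: 1× n (aromatic, in 6-ring) → no; 5× c (aromatic, in 6-ring) → match; 4× C (acyclic) → no; 2× O (acyclic) → no; 1× N (acyclic) → no.
That gives 5 matching atoms.

5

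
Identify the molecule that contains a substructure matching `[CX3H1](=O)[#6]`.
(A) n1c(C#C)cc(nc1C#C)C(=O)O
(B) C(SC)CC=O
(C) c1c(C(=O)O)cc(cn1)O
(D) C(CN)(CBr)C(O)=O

[CX3H1](=O)[#6] describes an sp2 carbon with one H, double-bonded to O and single-bonded to carbon (an aldehyde).
(A) has a carboxylic acid group (-C(=O)OH) but the carbonyl carbon has H0 and is bonded to O, not H1.
(B) contains an aldehyde (-CHO), which satisfies every atom and bond constraint.
(C) has a carboxylic acid group (-C(=O)OH) but the carbonyl carbon has H0 and is bonded to O, not H1.
(D) has a carboxylic acid group (-C(=O)OH) but the carbonyl carbon has H0 and is bonded to O, not H1.
So the answer is (B).

B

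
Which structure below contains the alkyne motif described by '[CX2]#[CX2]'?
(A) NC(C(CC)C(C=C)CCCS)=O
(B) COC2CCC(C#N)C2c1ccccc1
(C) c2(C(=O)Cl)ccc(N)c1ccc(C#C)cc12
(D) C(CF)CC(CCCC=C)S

C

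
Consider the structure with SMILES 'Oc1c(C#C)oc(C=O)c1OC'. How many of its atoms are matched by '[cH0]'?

Check the 12 heavy atoms by environment: 1× o (aromatic, H0) → no; 4× c (aromatic, H0) → match; 2× O (H0) → no; 1× C (H3) → no; 1× O (H1) → no; 1× C (H0) → no; 2× C (H1) → no.
That gives 4 matching atoms.

4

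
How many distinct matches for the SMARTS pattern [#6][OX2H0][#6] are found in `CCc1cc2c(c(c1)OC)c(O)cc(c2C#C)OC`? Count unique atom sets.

2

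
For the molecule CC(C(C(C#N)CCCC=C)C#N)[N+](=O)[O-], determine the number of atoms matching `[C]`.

The query [C] means: uppercase C matches aliphatic (non-aromatic) carbon only.
Check the 16 heavy atoms by environment: 11× C → match; 1× N (charge +1) → no; 1× O (charge -1) → no; 1× O → no; 2× N → no.
That gives 11 matching atoms.

11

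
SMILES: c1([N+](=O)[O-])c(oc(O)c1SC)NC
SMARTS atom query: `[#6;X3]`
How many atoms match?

The query [#6;X3] means: any carbon (aromatic or not) with three total connections.
Check the 13 heavy atoms by environment: 1× o (aromatic, X2) → no; 4× c (aromatic, X3) → match; 1× O (X2) → no; 1× S (X2) → no; 2× C (X4) → no; 1× N (X3) → no; 1× N (charge +1, X3) → no; 1× O (charge -1, X1) → no; 1× O (X1) → no.
That gives 4 matching atoms.

4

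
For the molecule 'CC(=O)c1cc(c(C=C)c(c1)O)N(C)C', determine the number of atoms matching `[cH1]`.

Check the 15 heavy atoms by environment: 2× c (aromatic, H1) → match; 4× c (aromatic, H0) → no; 1× C (H1) → no; 1× C (H2) → no; 1× C (H0) → no; 1× O (H0) → no; 3× C (H3) → no; 1× N (H0) → no; 1× O (H1) → no.
That gives 2 matching atoms.

2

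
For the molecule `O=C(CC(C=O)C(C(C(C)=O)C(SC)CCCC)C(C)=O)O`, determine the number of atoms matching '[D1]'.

The query [D1] means: atom with exactly one heavy-atom neighbour (degree 1).
Check the 22 heavy atoms by environment: 5× C (D2) → no; 7× C (D3) → no; 5× O (D1) → match; 4× C (D1) → match; 1× S (D2) → no.
Summing the matching environments: 5 + 4 = 9 matching atoms.

9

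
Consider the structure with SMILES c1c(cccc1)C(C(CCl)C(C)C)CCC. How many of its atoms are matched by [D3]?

4

Check the 16 heavy atoms by environment: 3× C (D1) → no; 3× C (D2) → no; 3× C (D3) → match; 1× c (aromatic, D3) → match; 5× c (aromatic, D2) → no; 1× Cl (D1) → no.
Summing the matching environments: 3 + 1 = 4 matching atoms.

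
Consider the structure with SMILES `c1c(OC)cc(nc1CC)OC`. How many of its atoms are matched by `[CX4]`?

4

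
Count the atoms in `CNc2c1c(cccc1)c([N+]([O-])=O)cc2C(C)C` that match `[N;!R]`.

2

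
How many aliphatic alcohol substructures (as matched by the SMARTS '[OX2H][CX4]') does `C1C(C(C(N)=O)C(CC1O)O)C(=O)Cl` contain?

2

[OX2H][CX4] is the SMARTS for an aliphatic alcohol: a hydroxyl oxygen bound to an sp3 (X4) carbon.
The molecule carries 2 separate instances of a hydroxyl group (-OH) meeting every constraint; each maps to a distinct set of atoms, giving 2 matches.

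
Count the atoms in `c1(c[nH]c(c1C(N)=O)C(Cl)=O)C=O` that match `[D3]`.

Check the 13 heavy atoms by environment: 1× n (aromatic, D2) → no; 1× c (aromatic, D2) → no; 3× c (aromatic, D3) → match; 1× C (D2) → no; 3× O (D1) → no; 2× C (D3) → match; 1× Cl (D1) → no; 1× N (D1) → no.
Summing the matching environments: 3 + 2 = 5 matching atoms.

5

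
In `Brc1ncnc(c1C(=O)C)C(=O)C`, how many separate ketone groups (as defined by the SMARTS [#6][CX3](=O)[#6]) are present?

[#6][CX3](=O)[#6] is the SMARTS for a ketone: a carbonyl carbon (no H) flanked by two carbons.
The molecule carries 2 separate instances of an acetyl/ketone group (-C(=O)CH3) meeting every constraint; each maps to a distinct set of atoms, giving 2 matches.

2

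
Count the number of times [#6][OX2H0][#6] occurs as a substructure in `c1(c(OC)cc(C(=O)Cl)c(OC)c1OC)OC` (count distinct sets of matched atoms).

4

[#6][OX2H0][#6] is the SMARTS for an ether: an aliphatic oxygen bridging two carbons with no H on the oxygen.
The molecule carries 4 separate instances of a methoxy ether (-OCH3) meeting every constraint; each maps to a distinct set of atoms, giving 4 matches.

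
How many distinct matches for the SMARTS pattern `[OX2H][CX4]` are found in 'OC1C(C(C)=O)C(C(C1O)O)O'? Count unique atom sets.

4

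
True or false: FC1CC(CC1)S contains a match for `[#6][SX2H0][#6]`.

The pattern [#6][SX2H0][#6] describes an aliphatic sulfur bridging two carbons with no H on the sulfur — a thioether.
The closest candidate here is a thiol (-SH), but the sulfur has H1, not H0 bridging two carbons. No other fragment satisfies the full query, so there is no match.

False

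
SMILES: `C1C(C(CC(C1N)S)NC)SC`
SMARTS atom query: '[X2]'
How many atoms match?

2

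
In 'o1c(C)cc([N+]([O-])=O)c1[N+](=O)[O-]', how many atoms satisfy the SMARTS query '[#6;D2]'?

The query [#6;D2] means: any carbon bonded to exactly two heavy atoms.
Check the 12 heavy atoms by environment: 1× o (aromatic, D2) → no; 3× c (aromatic, D3) → no; 1× c (aromatic, D2) → match; 2× N (charge +1, D3) → no; 2× O (charge -1, D1) → no; 2× O (D1) → no; 1× C (D1) → no.
That gives 1 matching atom.

1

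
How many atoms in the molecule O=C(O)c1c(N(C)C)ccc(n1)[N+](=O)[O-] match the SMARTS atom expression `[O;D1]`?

4

Check the 15 heavy atoms by environment: 1× n (aromatic, D2) → no; 3× c (aromatic, D3) → no; 2× c (aromatic, D2) → no; 1× N (D3) → no; 2× C (D1) → no; 1× C (D3) → no; 3× O (D1) → match; 1× N (charge +1, D3) → no; 1× O (charge -1, D1) → match.
Summing the matching environments: 3 + 1 = 4 matching atoms.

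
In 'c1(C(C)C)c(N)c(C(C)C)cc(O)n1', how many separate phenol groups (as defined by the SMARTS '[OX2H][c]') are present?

1

[OX2H][c] is the SMARTS for a phenol: a hydroxyl oxygen attached to an aromatic carbon.
Exactly one fragment in the molecule meets all constraints, giving 1 match.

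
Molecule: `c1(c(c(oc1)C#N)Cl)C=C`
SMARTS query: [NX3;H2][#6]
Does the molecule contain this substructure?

No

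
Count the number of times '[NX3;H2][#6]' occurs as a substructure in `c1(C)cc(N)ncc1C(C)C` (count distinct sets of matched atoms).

1

[NX3;H2][#6] is the SMARTS for a primary amine: a trivalent nitrogen with two H attached to carbon.
Exactly one fragment in the molecule meets all constraints, giving 1 match.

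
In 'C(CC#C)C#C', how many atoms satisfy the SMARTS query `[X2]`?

4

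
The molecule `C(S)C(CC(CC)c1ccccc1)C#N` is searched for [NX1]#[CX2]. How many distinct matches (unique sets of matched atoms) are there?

1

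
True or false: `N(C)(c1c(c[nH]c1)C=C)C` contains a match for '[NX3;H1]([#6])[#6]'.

The pattern [NX3;H1]([#6])[#6] describes a trivalent nitrogen with one H, bonded to two carbons — a secondary amine.
The closest candidate here is a dimethylamino group (-N(CH3)2), but the nitrogen has H0, not H1. No other fragment satisfies the full query, so there is no match.

False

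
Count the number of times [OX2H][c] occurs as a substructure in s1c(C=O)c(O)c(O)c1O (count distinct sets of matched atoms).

[OX2H][c] is the SMARTS for a phenol: a hydroxyl oxygen attached to an aromatic carbon.
The molecule carries 3 separate instances of a hydroxyl group (-OH) meeting every constraint; each maps to a distinct set of atoms, giving 3 matches.

3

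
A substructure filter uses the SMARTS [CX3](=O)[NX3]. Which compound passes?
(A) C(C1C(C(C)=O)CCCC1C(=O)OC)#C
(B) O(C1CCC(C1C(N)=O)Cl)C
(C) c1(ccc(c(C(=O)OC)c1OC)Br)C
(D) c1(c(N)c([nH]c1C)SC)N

B

[CX3](=O)[NX3] describes a carbonyl carbon bonded to a trivalent nitrogen (an amide).
(A) has a methyl-ester group (-C(=O)OCH3) but the carbonyl is bonded to O, not to an NX3 nitrogen.
(B) contains a primary amide (-C(=O)NH2), which satisfies every atom and bond constraint.
(C) has a methyl-ester group (-C(=O)OCH3) but the carbonyl is bonded to O, not to an NX3 nitrogen.
(D) has a primary amino group (-NH2) but the -NH2 is not attached to a carbonyl carbon.
So the answer is (B).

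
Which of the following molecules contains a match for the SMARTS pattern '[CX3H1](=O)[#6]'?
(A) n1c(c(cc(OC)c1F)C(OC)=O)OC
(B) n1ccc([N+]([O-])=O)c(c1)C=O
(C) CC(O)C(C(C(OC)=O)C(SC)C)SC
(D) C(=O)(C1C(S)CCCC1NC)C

[CX3H1](=O)[#6] describes an sp2 carbon with one H, double-bonded to O and single-bonded to carbon (an aldehyde).
(A) has a methyl-ester group (-C(=O)OCH3) but the carbonyl carbon has H0, not H1.
(B) contains an aldehyde (-CHO), which satisfies every atom and bond constraint.
(C) has a methyl-ester group (-C(=O)OCH3) but the carbonyl carbon has H0, not H1.
(D) has an acetyl/ketone group (-C(=O)CH3) but the carbonyl carbon has H0 (two carbon neighbours), not H1.
So the answer is (B).

B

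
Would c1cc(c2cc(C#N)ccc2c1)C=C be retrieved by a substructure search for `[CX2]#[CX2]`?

No

The pattern [CX2]#[CX2] describes a carbon-carbon triple bond — an alkyne.
The closest candidate here is a vinyl group (-CH=CH2), but the C=C is a double bond; both carbons are CX3, not CX2. No other fragment satisfies the full query, so there is no match.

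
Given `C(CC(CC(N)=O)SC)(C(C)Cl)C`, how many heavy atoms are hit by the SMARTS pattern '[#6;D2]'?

2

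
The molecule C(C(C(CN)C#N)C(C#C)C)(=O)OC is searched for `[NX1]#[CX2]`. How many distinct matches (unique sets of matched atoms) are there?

[NX1]#[CX2] is the SMARTS for a nitrile: a nitrogen triple-bonded to a two-connected carbon.
Exactly one fragment in the molecule meets all constraints, giving 1 match.

1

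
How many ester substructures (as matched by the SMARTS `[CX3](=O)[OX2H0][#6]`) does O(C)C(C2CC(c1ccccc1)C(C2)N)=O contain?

1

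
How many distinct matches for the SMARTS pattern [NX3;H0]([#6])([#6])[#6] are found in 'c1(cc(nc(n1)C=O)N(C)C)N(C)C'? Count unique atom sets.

[NX3;H0]([#6])([#6])[#6] is the SMARTS for a tertiary amine: a trivalent nitrogen with no H, bonded to three carbons.
The molecule carries 2 separate instances of a dimethylamino group (-N(CH3)2) meeting every constraint; each maps to a distinct set of atoms, giving 2 matches.

2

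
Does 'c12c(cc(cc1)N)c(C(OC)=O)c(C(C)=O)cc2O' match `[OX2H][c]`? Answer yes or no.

Yes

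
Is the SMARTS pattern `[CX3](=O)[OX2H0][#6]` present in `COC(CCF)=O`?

Yes

The pattern [CX3](=O)[OX2H0][#6] describes a carbonyl carbon bonded to an oxygen that is itself bonded to carbon (no H on that O) — an ester.
The molecule carries a methyl-ester group (-C(=O)OCH3), whose atoms satisfy every constraint of the query, so the pattern matches.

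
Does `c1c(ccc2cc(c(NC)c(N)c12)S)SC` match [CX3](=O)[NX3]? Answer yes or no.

The pattern [CX3](=O)[NX3] describes a carbonyl carbon bonded to a trivalent nitrogen — an amide.
The closest candidate here is a primary amino group (-NH2), but the -NH2 is not attached to a carbonyl carbon. No other fragment satisfies the full query, so there is no match.

No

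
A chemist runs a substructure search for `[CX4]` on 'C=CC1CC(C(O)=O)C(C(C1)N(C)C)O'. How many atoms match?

The query [CX4] means: C with X4: aliphatic carbon with exactly 4 total connections (bonds + H).
Check the 15 heavy atoms by environment: 8× C (X4) → match; 2× O (X2) → no; 3× C (X3) → no; 1× O (X1) → no; 1× N (X3) → no.
That gives 8 matching atoms.

8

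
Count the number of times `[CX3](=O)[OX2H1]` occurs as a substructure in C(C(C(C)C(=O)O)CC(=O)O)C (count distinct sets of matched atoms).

[CX3](=O)[OX2H1] is the SMARTS for a carboxylic acid: an sp2 carbon double-bonded to O and single-bonded to an -OH oxygen.
The molecule carries 2 separate instances of a carboxylic acid group (-C(=O)OH) meeting every constraint; each maps to a distinct set of atoms, giving 2 matches.

2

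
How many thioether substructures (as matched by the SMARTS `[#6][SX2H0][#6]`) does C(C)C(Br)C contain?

0

[#6][SX2H0][#6] is the SMARTS for a thioether: an aliphatic sulfur bridging two carbons with no H on the sulfur.
No fragment in the molecule satisfies every constraint, giving 0 matches.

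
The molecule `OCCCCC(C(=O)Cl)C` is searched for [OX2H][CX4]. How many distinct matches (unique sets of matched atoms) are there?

[OX2H][CX4] is the SMARTS for an aliphatic alcohol: a hydroxyl oxygen bound to an sp3 (X4) carbon.
Exactly one fragment in the molecule meets all constraints, giving 1 match.

1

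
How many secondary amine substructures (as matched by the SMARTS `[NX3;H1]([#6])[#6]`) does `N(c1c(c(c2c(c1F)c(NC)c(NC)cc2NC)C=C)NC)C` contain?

[NX3;H1]([#6])[#6] is the SMARTS for a secondary amine: a trivalent nitrogen with one H, bonded to two carbons.
The molecule carries 5 separate instances of an N-methylamino group (-NHCH3) meeting every constraint; each maps to a distinct set of atoms, giving 5 matches.

5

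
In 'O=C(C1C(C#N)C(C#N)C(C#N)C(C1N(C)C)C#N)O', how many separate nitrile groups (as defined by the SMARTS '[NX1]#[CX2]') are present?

[NX1]#[CX2] is the SMARTS for a nitrile: a nitrogen triple-bonded to a two-connected carbon.
The molecule carries 4 separate instances of a nitrile (-C#N) meeting every constraint; each maps to a distinct set of atoms, giving 4 matches.

4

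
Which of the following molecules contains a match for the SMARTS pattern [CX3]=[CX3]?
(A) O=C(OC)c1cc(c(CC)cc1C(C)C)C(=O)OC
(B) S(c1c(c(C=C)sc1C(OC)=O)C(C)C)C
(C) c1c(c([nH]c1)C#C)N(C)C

[CX3]=[CX3] describes a non-aromatic C=C double bond between two sp2 carbons (an alkene).
(A) has an ethyl group (-CH2CH3) but its C-C bond is a single bond between CX4 carbons, not CX3=CX3.
(B) contains a vinyl group (-CH=CH2), which satisfies every atom and bond constraint.
(C) has an ethynyl group (-C#CH) but the C-C bond is a triple bond, not a double bond.
So the answer is (B).

B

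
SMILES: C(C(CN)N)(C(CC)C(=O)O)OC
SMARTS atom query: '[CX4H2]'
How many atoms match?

2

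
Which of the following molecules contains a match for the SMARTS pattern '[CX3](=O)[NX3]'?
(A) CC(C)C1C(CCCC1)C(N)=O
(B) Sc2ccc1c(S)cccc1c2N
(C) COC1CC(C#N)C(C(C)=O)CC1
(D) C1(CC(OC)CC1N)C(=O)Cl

A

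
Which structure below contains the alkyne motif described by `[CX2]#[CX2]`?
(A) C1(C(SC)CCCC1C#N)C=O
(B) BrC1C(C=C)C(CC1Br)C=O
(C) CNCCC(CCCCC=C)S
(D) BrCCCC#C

D

[CX2]#[CX2] describes a carbon-carbon triple bond (an alkyne).
(A) has a nitrile (-C#N) but the triple bond is C#N, not C#C.
(B) has a vinyl group (-CH=CH2) but the C=C is a double bond; both carbons are CX3, not CX2.
(C) has a vinyl group (-CH=CH2) but the C=C is a double bond; both carbons are CX3, not CX2.
(D) contains an ethynyl group (-C#CH), which satisfies every atom and bond constraint.
So the answer is (D).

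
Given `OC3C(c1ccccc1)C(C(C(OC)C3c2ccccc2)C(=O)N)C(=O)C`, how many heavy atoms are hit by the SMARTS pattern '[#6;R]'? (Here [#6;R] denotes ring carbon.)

18

The query [#6;R] means: carbon that is part of a ring.
Check the 27 heavy atoms by environment: 6× C (in 6-ring) → match; 12× c (aromatic, in 6-ring) → match; 4× C (acyclic) → no; 4× O (acyclic) → no; 1× N (acyclic) → no.
Summing the matching environments: 6 + 12 = 18 matching atoms.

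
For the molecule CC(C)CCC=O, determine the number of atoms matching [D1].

3

The query [D1] means: atom with exactly one heavy-atom neighbour (degree 1).
Check the 7 heavy atoms by environment: 3× C (D2) → no; 1× C (D3) → no; 2× C (D1) → match; 1× O (D1) → match.
Summing the matching environments: 2 + 1 = 3 matching atoms.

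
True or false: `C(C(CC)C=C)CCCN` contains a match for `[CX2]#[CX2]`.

False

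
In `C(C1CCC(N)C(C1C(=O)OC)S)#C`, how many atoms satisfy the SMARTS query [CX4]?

7

The query [CX4] means: C with X4: aliphatic carbon with exactly 4 total connections (bonds + H).
Check the 14 heavy atoms by environment: 7× C (X4) → match; 1× N (X3) → no; 2× C (X2) → no; 1× S (X2) → no; 1× C (X3) → no; 1× O (X1) → no; 1× O (X2) → no.
That gives 7 matching atoms.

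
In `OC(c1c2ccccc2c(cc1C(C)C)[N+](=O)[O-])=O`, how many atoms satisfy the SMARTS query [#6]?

14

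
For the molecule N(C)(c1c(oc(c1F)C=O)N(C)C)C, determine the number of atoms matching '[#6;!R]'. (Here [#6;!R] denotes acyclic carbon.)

5

The query [#6;!R] means: carbon not in any ring.
Check the 14 heavy atoms by environment: 1× o (aromatic, in 5-ring) → no; 4× c (aromatic, in 5-ring) → no; 5× C (acyclic) → match; 1× O (acyclic) → no; 2× N (acyclic) → no; 1× F (acyclic) → no.
That gives 5 matching atoms.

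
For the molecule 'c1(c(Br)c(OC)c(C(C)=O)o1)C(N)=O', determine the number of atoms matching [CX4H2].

0

The query [CX4H2] means: sp3 carbon (X4) with exactly two hydrogens.
Check the 14 heavy atoms by environment: 1× o (aromatic, H0, X2) → no; 4× c (aromatic, H0, X3) → no; 2× C (H0, X3) → no; 2× O (H0, X1) → no; 2× C (H3, X4) → no; 1× N (H2, X3) → no; 1× Br (H0, X1) → no; 1× O (H0, X2) → no.
No environment satisfies the query, so 0 matching atoms.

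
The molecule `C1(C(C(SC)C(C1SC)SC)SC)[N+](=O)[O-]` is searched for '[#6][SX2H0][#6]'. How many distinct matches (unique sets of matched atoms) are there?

[#6][SX2H0][#6] is the SMARTS for a thioether: an aliphatic sulfur bridging two carbons with no H on the sulfur.
The molecule carries 4 separate instances of a methylthio ether (-SCH3) meeting every constraint; each maps to a distinct set of atoms, giving 4 matches.

4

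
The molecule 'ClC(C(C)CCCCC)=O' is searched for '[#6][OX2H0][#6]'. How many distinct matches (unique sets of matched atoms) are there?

0

[#6][OX2H0][#6] is the SMARTS for an ether: an aliphatic oxygen bridging two carbons with no H on the oxygen.
No fragment in the molecule satisfies every constraint, giving 0 matches.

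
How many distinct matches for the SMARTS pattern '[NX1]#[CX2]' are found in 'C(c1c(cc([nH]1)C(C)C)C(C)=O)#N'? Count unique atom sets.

1

[NX1]#[CX2] is the SMARTS for a nitrile: a nitrogen triple-bonded to a two-connected carbon.
Exactly one fragment in the molecule meets all constraints, giving 1 match.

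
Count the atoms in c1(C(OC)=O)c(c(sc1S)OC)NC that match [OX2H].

0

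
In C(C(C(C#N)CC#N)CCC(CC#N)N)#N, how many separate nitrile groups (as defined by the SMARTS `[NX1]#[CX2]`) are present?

4

[NX1]#[CX2] is the SMARTS for a nitrile: a nitrogen triple-bonded to a two-connected carbon.
The molecule carries 4 separate instances of a nitrile (-C#N) meeting every constraint; each maps to a distinct set of atoms, giving 4 matches.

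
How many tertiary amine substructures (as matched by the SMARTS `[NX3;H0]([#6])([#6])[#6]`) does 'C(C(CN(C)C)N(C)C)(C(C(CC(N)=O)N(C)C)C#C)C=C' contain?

[NX3;H0]([#6])([#6])[#6] is the SMARTS for a tertiary amine: a trivalent nitrogen with no H, bonded to three carbons.
The molecule carries 3 separate instances of a dimethylamino group (-N(CH3)2) meeting every constraint; each maps to a distinct set of atoms, giving 3 matches.

3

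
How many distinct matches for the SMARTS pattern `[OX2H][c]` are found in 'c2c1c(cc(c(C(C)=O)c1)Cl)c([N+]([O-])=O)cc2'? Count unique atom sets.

0

[OX2H][c] is the SMARTS for a phenol: a hydroxyl oxygen attached to an aromatic carbon.
No fragment in the molecule satisfies every constraint, giving 0 matches.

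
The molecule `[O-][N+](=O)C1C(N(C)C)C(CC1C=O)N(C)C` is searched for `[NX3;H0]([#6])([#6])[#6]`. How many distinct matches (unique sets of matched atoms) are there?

2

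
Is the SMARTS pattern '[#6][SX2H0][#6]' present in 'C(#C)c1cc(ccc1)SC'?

The pattern [#6][SX2H0][#6] describes an aliphatic sulfur bridging two carbons with no H on the sulfur — a thioether.
The molecule carries a methylthio ether (-SCH3), whose atoms satisfy every constraint of the query, so the pattern matches.

Yes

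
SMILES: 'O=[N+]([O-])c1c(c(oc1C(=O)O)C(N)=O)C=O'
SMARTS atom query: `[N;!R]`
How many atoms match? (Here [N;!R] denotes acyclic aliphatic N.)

2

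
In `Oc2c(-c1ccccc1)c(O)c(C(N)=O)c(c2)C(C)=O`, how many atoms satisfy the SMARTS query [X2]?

The query [X2] means: any atom with exactly two total connections (bonds + H).
Check the 20 heavy atoms by environment: 12× c (aromatic, X3) → no; 2× C (X3) → no; 2× O (X1) → no; 1× N (X3) → no; 2× O (X2) → match; 1× C (X4) → no.
That gives 2 matching atoms.

2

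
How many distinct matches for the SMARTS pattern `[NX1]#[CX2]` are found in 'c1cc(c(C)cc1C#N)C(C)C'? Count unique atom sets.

1

[NX1]#[CX2] is the SMARTS for a nitrile: a nitrogen triple-bonded to a two-connected carbon.
Exactly one fragment in the molecule meets all constraints, giving 1 match.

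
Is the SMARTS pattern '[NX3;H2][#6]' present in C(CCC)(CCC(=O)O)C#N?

No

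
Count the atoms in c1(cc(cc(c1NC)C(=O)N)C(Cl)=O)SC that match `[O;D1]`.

The query [O;D1] means: aliphatic oxygen bonded to exactly one heavy atom.
Check the 16 heavy atoms by environment: 4× c (aromatic, D3) → no; 2× c (aromatic, D2) → no; 2× C (D3) → no; 2× O (D1) → match; 1× N (D1) → no; 1× N (D2) → no; 2× C (D1) → no; 1× Cl (D1) → no; 1× S (D2) → no.
That gives 2 matching atoms.

2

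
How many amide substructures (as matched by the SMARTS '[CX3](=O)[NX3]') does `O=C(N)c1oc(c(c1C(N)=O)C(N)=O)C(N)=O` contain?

4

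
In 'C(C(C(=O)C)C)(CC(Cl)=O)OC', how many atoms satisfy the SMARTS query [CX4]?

The query [CX4] means: C with X4: aliphatic carbon with exactly 4 total connections (bonds + H).
Check the 12 heavy atoms by environment: 6× C (X4) → match; 2× C (X3) → no; 2× O (X1) → no; 1× Cl (X1) → no; 1× O (X2) → no.
That gives 6 matching atoms.

6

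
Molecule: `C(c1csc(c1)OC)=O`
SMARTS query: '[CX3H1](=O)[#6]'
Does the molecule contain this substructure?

Yes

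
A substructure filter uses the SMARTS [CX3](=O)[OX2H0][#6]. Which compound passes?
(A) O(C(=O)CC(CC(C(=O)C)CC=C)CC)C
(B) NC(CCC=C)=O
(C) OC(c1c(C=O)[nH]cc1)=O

[CX3](=O)[OX2H0][#6] describes a carbonyl carbon bonded to an oxygen that is itself bonded to carbon (no H on that O) (an ester).
(A) contains a methyl-ester group (-C(=O)OCH3), which satisfies every atom and bond constraint.
(B) has a primary amide (-C(=O)NH2) but the carbonyl is bonded to N, not to an O-C linkage.
(C) has a carboxylic acid group (-C(=O)OH) but the singly-bonded O carries H (OX2H1, not H0).
So the answer is (A).

A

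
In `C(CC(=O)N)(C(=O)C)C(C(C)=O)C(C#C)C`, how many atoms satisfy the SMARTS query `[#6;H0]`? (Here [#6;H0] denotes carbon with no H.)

4

The query [#6;H0] means: any carbon with no attached hydrogen.
Check the 16 heavy atoms by environment: 3× C (H3) → no; 4× C (H1) → no; 1× C (H2) → no; 4× C (H0) → match; 3× O (H0) → no; 1× N (H2) → no.
That gives 4 matching atoms.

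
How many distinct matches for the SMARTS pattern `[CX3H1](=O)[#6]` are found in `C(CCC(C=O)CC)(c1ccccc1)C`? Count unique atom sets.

[CX3H1](=O)[#6] is the SMARTS for an aldehyde: an sp2 carbon with one H, double-bonded to O and single-bonded to carbon.
Exactly one fragment in the molecule meets all constraints, giving 1 match.

1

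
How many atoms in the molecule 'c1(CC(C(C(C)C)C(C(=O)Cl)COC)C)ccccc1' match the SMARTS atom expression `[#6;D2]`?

7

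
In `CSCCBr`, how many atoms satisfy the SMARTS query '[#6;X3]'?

The query [#6;X3] means: any carbon (aromatic or not) with three total connections.
Check the 5 heavy atoms by environment: 3× C (X4) → no; 1× S (X2) → no; 1× Br (X1) → no.
No environment satisfies the query, so 0 matching atoms.

0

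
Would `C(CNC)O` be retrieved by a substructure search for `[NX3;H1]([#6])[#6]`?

The pattern [NX3;H1]([#6])[#6] describes a trivalent nitrogen with one H, bonded to two carbons — a secondary amine.
The molecule carries an N-methylamino group (-NHCH3), whose atoms satisfy every constraint of the query, so the pattern matches.

Yes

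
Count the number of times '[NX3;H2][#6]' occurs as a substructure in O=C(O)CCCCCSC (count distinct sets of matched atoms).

[NX3;H2][#6] is the SMARTS for a primary amine: a trivalent nitrogen with two H attached to carbon.
No fragment in the molecule satisfies every constraint, giving 0 matches.

0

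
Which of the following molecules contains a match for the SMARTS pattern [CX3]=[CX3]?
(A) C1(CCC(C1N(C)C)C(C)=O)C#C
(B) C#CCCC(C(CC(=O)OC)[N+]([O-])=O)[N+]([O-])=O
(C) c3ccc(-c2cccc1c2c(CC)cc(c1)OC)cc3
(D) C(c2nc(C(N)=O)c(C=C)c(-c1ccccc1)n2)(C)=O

D

[CX3]=[CX3] describes a non-aromatic C=C double bond between two sp2 carbons (an alkene).
(A) has an ethynyl group (-C#CH) but the C-C bond is a triple bond, not a double bond.
(B) has an ethynyl group (-C#CH) but the C-C bond is a triple bond, not a double bond.
(C) has an ethyl group (-CH2CH3) but its C-C bond is a single bond between CX4 carbons, not CX3=CX3.
(D) contains a vinyl group (-CH=CH2), which satisfies every atom and bond constraint.
So the answer is (D).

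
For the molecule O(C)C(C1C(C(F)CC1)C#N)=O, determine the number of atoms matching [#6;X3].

1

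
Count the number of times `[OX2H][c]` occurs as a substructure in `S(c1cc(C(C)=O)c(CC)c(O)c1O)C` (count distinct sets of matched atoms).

2

[OX2H][c] is the SMARTS for a phenol: a hydroxyl oxygen attached to an aromatic carbon.
The molecule carries 2 separate instances of a hydroxyl group (-OH) meeting every constraint; each maps to a distinct set of atoms, giving 2 matches.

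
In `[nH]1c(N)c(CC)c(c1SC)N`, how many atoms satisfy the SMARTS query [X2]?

1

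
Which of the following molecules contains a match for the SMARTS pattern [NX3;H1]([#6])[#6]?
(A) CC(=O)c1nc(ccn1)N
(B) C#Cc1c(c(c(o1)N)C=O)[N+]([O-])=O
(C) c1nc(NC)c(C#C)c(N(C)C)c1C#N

C

[NX3;H1]([#6])[#6] describes a trivalent nitrogen with one H, bonded to two carbons (a secondary amine).
(A) has a primary amino group (-NH2) but the nitrogen has H2 and only one carbon neighbour.
(B) has a primary amino group (-NH2) but the nitrogen has H2 and only one carbon neighbour.
(C) contains an N-methylamino group (-NHCH3), which satisfies every atom and bond constraint.
So the answer is (C).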